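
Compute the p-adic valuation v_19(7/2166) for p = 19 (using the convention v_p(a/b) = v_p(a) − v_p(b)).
v_19(7/2166) = -2

Factor powers of 19 from the numerator and denominator of the reduced fraction: 7 = 19^0 · 7 and 2166 = 19^2 · 6. Apply v_p(a/b) = v_p(a) − v_p(b): v_19(7/2166) = 0 − 2 = -2.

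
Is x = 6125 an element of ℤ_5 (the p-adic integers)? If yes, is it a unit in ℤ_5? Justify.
x ∈ ℤ_5 but not a unit; v_5(x) = 3 > 0

ℤ_5 = {x ∈ ℚ_5 : v_5(x) ≥ 0} and ℤ_5^× = {x ∈ ℤ_5 : v_5(x) = 0}. Here v_5(6125) = v_5(num) − v_5(den) = 3; compare against these criteria.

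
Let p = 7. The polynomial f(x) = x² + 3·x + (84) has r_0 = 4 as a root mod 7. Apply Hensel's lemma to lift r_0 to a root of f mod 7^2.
r_1 = 25 (mod 49)

Hensel: r_{i+1} = r_i − f(r_i)·(f′(r_i))^{-1} mod 7^{i+2}, f′(x) = 2x + 3. Iterate:
  r_0 = 4 (mod 7)
  r_1 = 25 (mod 49)
Final: r = 25 satisfies f(r) ≡ 0 mod 7^2.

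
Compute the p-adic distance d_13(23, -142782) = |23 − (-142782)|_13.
d_13(23, -142782) = 1/28561

Step 1 — x − y = 23 − (-142782) = 142805. Step 2 — v_13(142805) = 4 (factor: 142805 = (13^4 · 5); the sign does not affect v_p). Step 3 — |x − y|_13 = 13^{-4} = 1/28561.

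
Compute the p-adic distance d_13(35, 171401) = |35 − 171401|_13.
d_13(35, 171401) = 1/28561

Step 1 — x − y = 35 − 171401 = -171366. Step 2 — v_13(-171366) = 4 (factor: -171366 = −(13^4 · 6); the sign does not affect v_p). Step 3 — |x − y|_13 = 13^{-4} = 1/28561.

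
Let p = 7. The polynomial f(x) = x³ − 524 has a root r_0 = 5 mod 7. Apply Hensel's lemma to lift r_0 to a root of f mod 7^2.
r_1 = 26 (mod 49)

Hensel: r_{i+1} = r_i − f(r_i)/f′(r_i) mod 7^{i+2}, where f′(x) = 3x². Iterate:
  r_0 = 5 (mod 7)
  r_1 = 26 (mod 49)
Final: r = 26 with f(r) ≡ 0 mod 7^2.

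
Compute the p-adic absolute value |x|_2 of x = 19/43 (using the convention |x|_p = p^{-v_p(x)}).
|19/43|_2 = 1

Step 1 — compute v_2(x) by factoring powers of 2 out of the numerator and denominator: v_2(19/43) = 0. Step 2 — apply |x|_p = p^{-v_p(x)} = 2^{0} = 1.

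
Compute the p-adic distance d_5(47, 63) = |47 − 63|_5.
d_5(47, 63) = 1

Step 1 — x − y = 47 − 63 = -16. Step 2 — v_5(-16) = 0 (factor: -16 = −(5^0 · 16); the sign does not affect v_p). Step 3 — |x − y|_5 = 5^{0} = 1.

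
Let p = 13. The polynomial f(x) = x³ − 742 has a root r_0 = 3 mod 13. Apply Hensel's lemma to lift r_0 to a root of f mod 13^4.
r_3 = 27758 (mod 28561)

Hensel: r_{i+1} = r_i − f(r_i)/f′(r_i) mod 13^{i+2}, where f′(x) = 3x². Iterate:
  r_0 = 3 (mod 13)
  r_1 = 42 (mod 169)
  r_2 = 1394 (mod 2197)
  r_3 = 27758 (mod 28561)
Final: r = 27758 with f(r) ≡ 0 mod 13^4.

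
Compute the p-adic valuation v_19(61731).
v_19(61731) = 3

v_19(n) is the largest exponent k such that 19^k divides n. Factor out: 61731 = 19^3 · 9. (Sign doesn't affect v_p.) So v_19(61731) = 3.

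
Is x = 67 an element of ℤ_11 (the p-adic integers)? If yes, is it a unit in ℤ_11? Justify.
x ∈ ℤ_11^× (unit); v_11(x) = 0

ℤ_11 = {x ∈ ℚ_11 : v_11(x) ≥ 0} and ℤ_11^× = {x ∈ ℤ_11 : v_11(x) = 0}. Here v_11(67) = v_11(num) − v_11(den) = 0; compare against these criteria.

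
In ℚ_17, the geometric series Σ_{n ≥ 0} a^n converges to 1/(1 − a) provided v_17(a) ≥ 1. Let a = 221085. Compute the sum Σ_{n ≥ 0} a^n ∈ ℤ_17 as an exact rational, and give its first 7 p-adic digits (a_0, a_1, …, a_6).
Σ a^n = 1/(1 − a) = -1/221084;  first 7 digits = (1, 0, 0, 11, 2, 0, 2)

v_17(a) = 3 ≥ 1, so the series converges in ℤ_17 to 1/(1 − a) = 1/(1 − 221085) = -1/221084. Expand this rational in ℤ_17: compute digits iteratively via d_i = x_i mod 17, x_{i+1} = (x_i − d_i)/17. The first 7 digits are (1, 0, 0, 11, 2, 0, 2).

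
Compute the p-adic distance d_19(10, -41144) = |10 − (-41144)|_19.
d_19(10, -41144) = 1/6859

Step 1 — x − y = 10 − (-41144) = 41154. Step 2 — v_19(41154) = 3 (factor: 41154 = (19^3 · 6); the sign does not affect v_p). Step 3 — |x − y|_19 = 19^{-3} = 1/6859.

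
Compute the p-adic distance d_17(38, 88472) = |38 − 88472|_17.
d_17(38, 88472) = 1/4913

Step 1 — x − y = 38 − 88472 = -88434. Step 2 — v_17(-88434) = 3 (factor: -88434 = −(17^3 · 18); the sign does not affect v_p). Step 3 — |x − y|_17 = 17^{-3} = 1/4913.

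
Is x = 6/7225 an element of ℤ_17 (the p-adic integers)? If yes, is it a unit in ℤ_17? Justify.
x ∉ ℤ_17 (v_17(x) = -2 < 0)

ℤ_17 = {x ∈ ℚ_17 : v_17(x) ≥ 0} and ℤ_17^× = {x ∈ ℤ_17 : v_17(x) = 0}. Here v_17(6/7225) = v_17(num) − v_17(den) = -2; compare against these criteria.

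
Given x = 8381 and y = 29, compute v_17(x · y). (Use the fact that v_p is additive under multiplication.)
v_17(243049) = 2

v_p(x) = 2 (factor: 8381 = 17^2 · 29); v_p(y) = 0 (factor: 29 = 17^0 · 29). Additivity: v_p(xy) = v_p(x) + v_p(y) = 2 + 0 = 2. (Direct check: xy = 243049 = 17^2 · (841).)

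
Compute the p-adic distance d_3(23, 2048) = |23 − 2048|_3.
d_3(23, 2048) = 1/81

Step 1 — x − y = 23 − 2048 = -2025. Step 2 — v_3(-2025) = 4 (factor: -2025 = −(3^4 · 25); the sign does not affect v_p). Step 3 — |x − y|_3 = 3^{-4} = 1/81.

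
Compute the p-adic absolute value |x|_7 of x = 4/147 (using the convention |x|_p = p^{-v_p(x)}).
|4/147|_7 = 49

Step 1 — compute v_7(x) by factoring powers of 7 out of the numerator and denominator: v_7(4/147) = -2. Step 2 — apply |x|_p = p^{-v_p(x)} = 7^{2} = 49.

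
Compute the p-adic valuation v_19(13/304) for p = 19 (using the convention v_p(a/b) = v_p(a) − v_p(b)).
v_19(13/304) = -1

Factor powers of 19 from the numerator and denominator of the reduced fraction: 13 = 19^0 · 13 and 304 = 19^1 · 16. Apply v_p(a/b) = v_p(a) − v_p(b): v_19(13/304) = 0 − 1 = -1.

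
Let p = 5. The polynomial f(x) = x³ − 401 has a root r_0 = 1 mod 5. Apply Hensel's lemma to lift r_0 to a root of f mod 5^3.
r_2 = 51 (mod 125)

Hensel: r_{i+1} = r_i − f(r_i)/f′(r_i) mod 5^{i+2}, where f′(x) = 3x². Iterate:
  r_0 = 1 (mod 5)
  r_1 = 1 (mod 25)
  r_2 = 51 (mod 125)
Final: r = 51 with f(r) ≡ 0 mod 5^3.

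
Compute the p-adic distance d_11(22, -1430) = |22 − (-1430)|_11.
d_11(22, -1430) = 1/121

Step 1 — x − y = 22 − (-1430) = 1452. Step 2 — v_11(1452) = 2 (factor: 1452 = (11^2 · 12); the sign does not affect v_p). Step 3 — |x − y|_11 = 11^{-2} = 1/121.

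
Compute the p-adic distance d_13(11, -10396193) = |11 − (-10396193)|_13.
d_13(11, -10396193) = 1/371293

Step 1 — x − y = 11 − (-10396193) = 10396204. Step 2 — v_13(10396204) = 5 (factor: 10396204 = (13^5 · 28); the sign does not affect v_p). Step 3 — |x − y|_13 = 13^{-5} = 1/371293.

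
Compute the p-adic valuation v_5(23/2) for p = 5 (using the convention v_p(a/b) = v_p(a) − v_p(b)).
v_5(23/2) = 0

Factor powers of 5 from the numerator and denominator of the reduced fraction: 23 = 5^0 · 23 and 2 = 5^0 · 2. Apply v_p(a/b) = v_p(a) − v_p(b): v_5(23/2) = 0 − 0 = 0.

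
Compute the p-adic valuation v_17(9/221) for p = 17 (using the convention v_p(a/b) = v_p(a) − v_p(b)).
v_17(9/221) = -1

Factor powers of 17 from the numerator and denominator of the reduced fraction: 9 = 17^0 · 9 and 221 = 17^1 · 13. Apply v_p(a/b) = v_p(a) − v_p(b): v_17(9/221) = 0 − 1 = -1.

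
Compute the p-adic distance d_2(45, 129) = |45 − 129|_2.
d_2(45, 129) = 1/4

Step 1 — x − y = 45 − 129 = -84. Step 2 — v_2(-84) = 2 (factor: -84 = −(2^2 · 21); the sign does not affect v_p). Step 3 — |x − y|_2 = 2^{-2} = 1/4.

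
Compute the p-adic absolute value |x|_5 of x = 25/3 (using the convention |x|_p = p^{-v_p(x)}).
|25/3|_5 = 1/25

Step 1 — compute v_5(x) by factoring powers of 5 out of the numerator and denominator: v_5(25/3) = 2. Step 2 — apply |x|_p = p^{-v_p(x)} = 5^{-2} = 1/25.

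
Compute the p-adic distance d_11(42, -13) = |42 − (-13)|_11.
d_11(42, -13) = 1/11

Step 1 — x − y = 42 − (-13) = 55. Step 2 — v_11(55) = 1 (factor: 55 = (11^1 · 5); the sign does not affect v_p). Step 3 — |x − y|_11 = 11^{-1} = 1/11.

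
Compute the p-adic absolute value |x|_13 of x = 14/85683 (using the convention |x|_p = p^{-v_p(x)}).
|14/85683|_13 = 28561

Step 1 — compute v_13(x) by factoring powers of 13 out of the numerator and denominator: v_13(14/85683) = -4. Step 2 — apply |x|_p = p^{-v_p(x)} = 13^{4} = 28561.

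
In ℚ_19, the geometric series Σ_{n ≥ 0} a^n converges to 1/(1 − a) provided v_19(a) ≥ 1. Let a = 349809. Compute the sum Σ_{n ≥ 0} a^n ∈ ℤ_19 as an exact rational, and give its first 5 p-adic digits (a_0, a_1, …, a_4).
Σ a^n = 1/(1 − a) = -1/349808;  first 5 digits = (1, 0, 0, 13, 2)

v_19(a) = 3 ≥ 1, so the series converges in ℤ_19 to 1/(1 − a) = 1/(1 − 349809) = -1/349808. Expand this rational in ℤ_19: compute digits iteratively via d_i = x_i mod 19, x_{i+1} = (x_i − d_i)/19. The first 5 digits are (1, 0, 0, 13, 2).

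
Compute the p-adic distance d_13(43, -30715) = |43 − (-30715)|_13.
d_13(43, -30715) = 1/2197

Step 1 — x − y = 43 − (-30715) = 30758. Step 2 — v_13(30758) = 3 (factor: 30758 = (13^3 · 14); the sign does not affect v_p). Step 3 — |x − y|_13 = 13^{-3} = 1/2197.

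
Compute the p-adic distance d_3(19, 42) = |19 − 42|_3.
d_3(19, 42) = 1

Step 1 — x − y = 19 − 42 = -23. Step 2 — v_3(-23) = 0 (factor: -23 = −(3^0 · 23); the sign does not affect v_p). Step 3 — |x − y|_3 = 3^{0} = 1.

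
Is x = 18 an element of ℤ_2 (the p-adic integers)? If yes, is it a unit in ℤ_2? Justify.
x ∈ ℤ_2 but not a unit; v_2(x) = 1 > 0

ℤ_2 = {x ∈ ℚ_2 : v_2(x) ≥ 0} and ℤ_2^× = {x ∈ ℤ_2 : v_2(x) = 0}. Here v_2(18) = v_2(num) − v_2(den) = 1; compare against these criteria.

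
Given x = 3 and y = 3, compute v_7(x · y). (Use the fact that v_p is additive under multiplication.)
v_7(9) = 0

v_p(x) = 0 (factor: 3 = 7^0 · 3); v_p(y) = 0 (factor: 3 = 7^0 · 3). Additivity: v_p(xy) = v_p(x) + v_p(y) = 0 + 0 = 0. (Direct check: xy = 9 = 7^0 · (9).)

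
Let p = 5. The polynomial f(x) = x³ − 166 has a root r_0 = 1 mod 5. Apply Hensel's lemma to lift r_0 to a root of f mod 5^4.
r_3 = 156 (mod 625)

Hensel: r_{i+1} = r_i − f(r_i)/f′(r_i) mod 5^{i+2}, where f′(x) = 3x². Iterate:
  r_0 = 1 (mod 5)
  r_1 = 6 (mod 25)
  r_2 = 31 (mod 125)
  r_3 = 156 (mod 625)
Final: r = 156 with f(r) ≡ 0 mod 5^4.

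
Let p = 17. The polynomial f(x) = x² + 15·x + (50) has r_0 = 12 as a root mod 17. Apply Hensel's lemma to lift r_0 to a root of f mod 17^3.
r_2 = 4908 (mod 4913)

Hensel: r_{i+1} = r_i − f(r_i)·(f′(r_i))^{-1} mod 17^{i+2}, f′(x) = 2x + 15. Iterate:
  r_0 = 12 (mod 17)
  r_1 = 284 (mod 289)
  r_2 = 4908 (mod 4913)
Final: r = 4908 satisfies f(r) ≡ 0 mod 17^3.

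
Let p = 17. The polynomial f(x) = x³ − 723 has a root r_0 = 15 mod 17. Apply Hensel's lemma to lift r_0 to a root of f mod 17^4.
r_3 = 27827 (mod 83521)

Hensel: r_{i+1} = r_i − f(r_i)/f′(r_i) mod 17^{i+2}, where f′(x) = 3x². Iterate:
  r_0 = 15 (mod 17)
  r_1 = 83 (mod 289)
  r_2 = 3262 (mod 4913)
  r_3 = 27827 (mod 83521)
Final: r = 27827 with f(r) ≡ 0 mod 17^4.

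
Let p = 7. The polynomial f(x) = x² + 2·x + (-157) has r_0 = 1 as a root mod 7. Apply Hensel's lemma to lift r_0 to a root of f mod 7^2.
r_1 = 15 (mod 49)

Hensel: r_{i+1} = r_i − f(r_i)·(f′(r_i))^{-1} mod 7^{i+2}, f′(x) = 2x + 2. Iterate:
  r_0 = 1 (mod 7)
  r_1 = 15 (mod 49)
Final: r = 15 satisfies f(r) ≡ 0 mod 7^2.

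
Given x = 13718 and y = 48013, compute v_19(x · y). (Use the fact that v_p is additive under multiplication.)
v_19(658642334) = 6

v_p(x) = 3 (factor: 13718 = 19^3 · 2); v_p(y) = 3 (factor: 48013 = 19^3 · 7). Additivity: v_p(xy) = v_p(x) + v_p(y) = 3 + 3 = 6. (Direct check: xy = 658642334 = 19^6 · (14).)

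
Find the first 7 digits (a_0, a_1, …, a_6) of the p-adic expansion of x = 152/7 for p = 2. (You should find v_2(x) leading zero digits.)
(a_0, …, a_6) = (0, 0, 0, 1, 0, 1, 0)

v_2(152/7) = 3, so a_0 = ... = a_2 = 0. Factor out: x = 2^3 · u with u = 19/7 a unit in ℤ_2. Expand u iteratively via a_{v+i} = u_i mod 2, u_{i+1} = (u_i − a_{v+i})/2:
  u_0 = 19/7;  a_3 = 1;  u_1 = (u_0 − 1)/2 = 6/7
  u_1 = 6/7;  a_4 = 0;  u_2 = (u_1 − 0)/2 = 3/7
  u_2 = 3/7;  a_5 = 1;  u_3 = (u_2 − 1)/2 = -2/7
  u_3 = -2/7;  a_6 = 0;  u_4 = (u_3 − 0)/2 = -1/7
Digits: (0, 0, 0, 1, 0, 1, 0).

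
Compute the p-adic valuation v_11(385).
v_11(385) = 1

v_11(n) is the largest exponent k such that 11^k divides n. Factor out: 385 = 11^1 · 35. (Sign doesn't affect v_p.) So v_11(385) = 1.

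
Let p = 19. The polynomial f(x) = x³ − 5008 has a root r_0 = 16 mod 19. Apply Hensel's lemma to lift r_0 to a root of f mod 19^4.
r_3 = 110235 (mod 130321)

Hensel: r_{i+1} = r_i − f(r_i)/f′(r_i) mod 19^{i+2}, where f′(x) = 3x². Iterate:
  r_0 = 16 (mod 19)
  r_1 = 130 (mod 361)
  r_2 = 491 (mod 6859)
  r_3 = 110235 (mod 130321)
Final: r = 110235 with f(r) ≡ 0 mod 19^4.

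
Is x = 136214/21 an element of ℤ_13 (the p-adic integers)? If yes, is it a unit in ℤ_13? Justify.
x ∈ ℤ_13 but not a unit; v_13(x) = 3 > 0

ℤ_13 = {x ∈ ℚ_13 : v_13(x) ≥ 0} and ℤ_13^× = {x ∈ ℤ_13 : v_13(x) = 0}. Here v_13(136214/21) = v_13(num) − v_13(den) = 3; compare against these criteria.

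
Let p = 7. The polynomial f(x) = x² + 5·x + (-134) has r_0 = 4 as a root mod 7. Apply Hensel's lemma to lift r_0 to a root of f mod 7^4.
r_3 = 935 (mod 2401)

Hensel: r_{i+1} = r_i − f(r_i)·(f′(r_i))^{-1} mod 7^{i+2}, f′(x) = 2x + 5. Iterate:
  r_0 = 4 (mod 7)
  r_1 = 4 (mod 49)
  r_2 = 249 (mod 343)
  r_3 = 935 (mod 2401)
Final: r = 935 satisfies f(r) ≡ 0 mod 7^4.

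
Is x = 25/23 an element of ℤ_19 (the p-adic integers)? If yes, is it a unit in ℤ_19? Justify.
x ∈ ℤ_19^× (unit); v_19(x) = 0

ℤ_19 = {x ∈ ℚ_19 : v_19(x) ≥ 0} and ℤ_19^× = {x ∈ ℤ_19 : v_19(x) = 0}. Here v_19(25/23) = v_19(num) − v_19(den) = 0; compare against these criteria.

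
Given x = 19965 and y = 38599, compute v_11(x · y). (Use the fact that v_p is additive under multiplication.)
v_11(770629035) = 6

v_p(x) = 3 (factor: 19965 = 11^3 · 15); v_p(y) = 3 (factor: 38599 = 11^3 · 29). Additivity: v_p(xy) = v_p(x) + v_p(y) = 3 + 3 = 6. (Direct check: xy = 770629035 = 11^6 · (435).)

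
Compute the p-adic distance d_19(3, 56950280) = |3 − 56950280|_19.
d_19(3, 56950280) = 1/2476099

Step 1 — x − y = 3 − 56950280 = -56950277. Step 2 — v_19(-56950277) = 5 (factor: -56950277 = −(19^5 · 23); the sign does not affect v_p). Step 3 — |x − y|_19 = 19^{-5} = 1/2476099.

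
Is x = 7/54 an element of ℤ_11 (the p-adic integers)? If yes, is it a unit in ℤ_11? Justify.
x ∈ ℤ_11^× (unit); v_11(x) = 0

ℤ_11 = {x ∈ ℚ_11 : v_11(x) ≥ 0} and ℤ_11^× = {x ∈ ℤ_11 : v_11(x) = 0}. Here v_11(7/54) = v_11(num) − v_11(den) = 0; compare against these criteria.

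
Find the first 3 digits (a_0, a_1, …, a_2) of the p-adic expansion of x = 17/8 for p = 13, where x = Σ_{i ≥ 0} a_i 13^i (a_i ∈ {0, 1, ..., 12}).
(a_0, …, a_2) = (7, 11, 4)

v_13(17/8) = 0 (numerator and denominator both coprime to 13), so x ∈ ℤ_13^×. Compute digits iteratively via a_i = x_i mod 13, x_{i+1} = (x_i − a_i)/13, with x_0 = x:
  x_0 = 17/8;  a_0 = 7;  x_1 = (x_0 − 7)/13 = -3/8
  x_1 = -3/8;  a_1 = 11;  x_2 = (x_1 − 11)/13 = -7/8
  x_2 = -7/8;  a_2 = 4;  x_3 = (x_2 − 4)/13 = -3/8
Digits: (7, 11, 4).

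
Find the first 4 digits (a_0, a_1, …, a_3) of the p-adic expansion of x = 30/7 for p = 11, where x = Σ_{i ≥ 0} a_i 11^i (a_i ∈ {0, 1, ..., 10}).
(a_0, …, a_3) = (9, 9, 7, 4)

v_11(30/7) = 0 (numerator and denominator both coprime to 11), so x ∈ ℤ_11^×. Compute digits iteratively via a_i = x_i mod 11, x_{i+1} = (x_i − a_i)/11, with x_0 = x:
  x_0 = 30/7;  a_0 = 9;  x_1 = (x_0 − 9)/11 = -3/7
  x_1 = -3/7;  a_1 = 9;  x_2 = (x_1 − 9)/11 = -6/7
  x_2 = -6/7;  a_2 = 7;  x_3 = (x_2 − 7)/11 = -5/7
  x_3 = -5/7;  a_3 = 4;  x_4 = (x_3 − 4)/11 = -3/7
Digits: (9, 9, 7, 4).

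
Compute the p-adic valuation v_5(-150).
v_5(-150) = 2

v_5(n) is the largest exponent k such that 5^k divides n. Factor out: -150 = -5^2 · 6. (Sign doesn't affect v_p.) So v_5(-150) = 2.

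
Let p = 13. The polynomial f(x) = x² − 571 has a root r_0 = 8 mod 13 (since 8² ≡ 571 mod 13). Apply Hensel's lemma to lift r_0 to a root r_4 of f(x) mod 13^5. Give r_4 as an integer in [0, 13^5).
r_4 = 323136 (mod 371293)

Hensel's recurrence: r_{i+1} = r_i − f(r_i)·(f′(r_i))^{-1} mod 13^{i+2}, with f′(x) = 2x. Iterate:
  r_0 = 8 (mod 13)
  r_1 = 8 (mod 169)
  r_2 = 177 (mod 2197)
  r_3 = 8965 (mod 28561)
  r_4 = 323136 (mod 371293)
Final: r_4 = 323136, and one checks f(r_4) ≡ 0 mod 13^5.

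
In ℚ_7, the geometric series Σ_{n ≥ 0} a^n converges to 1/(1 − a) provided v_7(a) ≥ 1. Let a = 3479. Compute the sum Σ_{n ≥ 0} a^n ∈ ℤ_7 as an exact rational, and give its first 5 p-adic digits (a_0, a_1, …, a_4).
Σ a^n = 1/(1 − a) = -1/3478;  first 5 digits = (1, 0, 1, 3, 2)

v_7(a) = 2 ≥ 1, so the series converges in ℤ_7 to 1/(1 − a) = 1/(1 − 3479) = -1/3478. Expand this rational in ℤ_7: compute digits iteratively via d_i = x_i mod 7, x_{i+1} = (x_i − d_i)/7. The first 5 digits are (1, 0, 1, 3, 2).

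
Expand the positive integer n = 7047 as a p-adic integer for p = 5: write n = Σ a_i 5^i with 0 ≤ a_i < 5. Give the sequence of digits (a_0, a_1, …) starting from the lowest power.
(a_0, a_1, …) = (2, 4, 1, 1, 1, 2)

Repeated division by 5 gives the digits low-to-high: 7047 = 2 + 4·5^1 + 1·5^2 + 1·5^3 + 1·5^4 + 2·5^5. Digit sequence: (2, 4, 1, 1, 1, 2).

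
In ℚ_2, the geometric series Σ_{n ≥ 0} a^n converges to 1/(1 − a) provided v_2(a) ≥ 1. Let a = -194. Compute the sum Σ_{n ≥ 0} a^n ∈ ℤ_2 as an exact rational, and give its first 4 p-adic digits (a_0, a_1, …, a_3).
Σ a^n = 1/(1 − a) = 1/195;  first 4 digits = (1, 1, 0, 1)

v_2(a) = 1 ≥ 1, so the series converges in ℤ_2 to 1/(1 − a) = 1/(1 − (-194)) = 1/195. Expand this rational in ℤ_2: compute digits iteratively via d_i = x_i mod 2, x_{i+1} = (x_i − d_i)/2. The first 4 digits are (1, 1, 0, 1).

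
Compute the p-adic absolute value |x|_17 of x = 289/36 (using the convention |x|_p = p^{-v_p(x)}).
|289/36|_17 = 1/289

Step 1 — compute v_17(x) by factoring powers of 17 out of the numerator and denominator: v_17(289/36) = 2. Step 2 — apply |x|_p = p^{-v_p(x)} = 17^{-2} = 1/289.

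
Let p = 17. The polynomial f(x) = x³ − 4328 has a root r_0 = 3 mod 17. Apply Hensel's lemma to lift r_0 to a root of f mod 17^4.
r_3 = 59129 (mod 83521)

Hensel: r_{i+1} = r_i − f(r_i)/f′(r_i) mod 17^{i+2}, where f′(x) = 3x². Iterate:
  r_0 = 3 (mod 17)
  r_1 = 173 (mod 289)
  r_2 = 173 (mod 4913)
  r_3 = 59129 (mod 83521)
Final: r = 59129 with f(r) ≡ 0 mod 17^4.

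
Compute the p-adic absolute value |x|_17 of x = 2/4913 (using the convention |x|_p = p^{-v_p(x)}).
|2/4913|_17 = 4913

Step 1 — compute v_17(x) by factoring powers of 17 out of the numerator and denominator: v_17(2/4913) = -3. Step 2 — apply |x|_p = p^{-v_p(x)} = 17^{3} = 4913.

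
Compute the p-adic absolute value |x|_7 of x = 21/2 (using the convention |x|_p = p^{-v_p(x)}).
|21/2|_7 = 1/7

Step 1 — compute v_7(x) by factoring powers of 7 out of the numerator and denominator: v_7(21/2) = 1. Step 2 — apply |x|_p = p^{-v_p(x)} = 7^{-1} = 1/7.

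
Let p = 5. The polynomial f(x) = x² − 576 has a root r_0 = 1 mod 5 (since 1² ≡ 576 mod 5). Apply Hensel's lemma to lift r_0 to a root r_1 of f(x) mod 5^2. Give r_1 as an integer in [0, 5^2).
r_1 = 1 (mod 25)

Hensel's recurrence: r_{i+1} = r_i − f(r_i)·(f′(r_i))^{-1} mod 5^{i+2}, with f′(x) = 2x. Iterate:
  r_0 = 1 (mod 5)
  r_1 = 1 (mod 25)
Final: r_1 = 1, and one checks f(r_1) ≡ 0 mod 5^2.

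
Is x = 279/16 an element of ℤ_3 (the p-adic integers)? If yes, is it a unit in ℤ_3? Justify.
x ∈ ℤ_3 but not a unit; v_3(x) = 2 > 0

ℤ_3 = {x ∈ ℚ_3 : v_3(x) ≥ 0} and ℤ_3^× = {x ∈ ℤ_3 : v_3(x) = 0}. Here v_3(279/16) = v_3(num) − v_3(den) = 2; compare against these criteria.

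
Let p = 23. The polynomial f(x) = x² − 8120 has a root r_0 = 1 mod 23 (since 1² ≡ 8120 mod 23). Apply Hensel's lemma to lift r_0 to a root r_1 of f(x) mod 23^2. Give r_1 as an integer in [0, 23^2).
r_1 = 93 (mod 529)

Hensel's recurrence: r_{i+1} = r_i − f(r_i)·(f′(r_i))^{-1} mod 23^{i+2}, with f′(x) = 2x. Iterate:
  r_0 = 1 (mod 23)
  r_1 = 93 (mod 529)
Final: r_1 = 93, and one checks f(r_1) ≡ 0 mod 23^2.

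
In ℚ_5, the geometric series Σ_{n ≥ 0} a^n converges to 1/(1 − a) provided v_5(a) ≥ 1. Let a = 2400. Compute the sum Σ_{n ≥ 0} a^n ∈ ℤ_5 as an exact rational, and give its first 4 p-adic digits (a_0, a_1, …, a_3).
Σ a^n = 1/(1 − a) = -1/2399;  first 4 digits = (1, 0, 1, 4)

v_5(a) = 2 ≥ 1, so the series converges in ℤ_5 to 1/(1 − a) = 1/(1 − 2400) = -1/2399. Expand this rational in ℤ_5: compute digits iteratively via d_i = x_i mod 5, x_{i+1} = (x_i − d_i)/5. The first 4 digits are (1, 0, 1, 4).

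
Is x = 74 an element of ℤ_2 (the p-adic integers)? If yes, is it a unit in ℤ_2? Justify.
x ∈ ℤ_2 but not a unit; v_2(x) = 1 > 0

ℤ_2 = {x ∈ ℚ_2 : v_2(x) ≥ 0} and ℤ_2^× = {x ∈ ℤ_2 : v_2(x) = 0}. Here v_2(74) = v_2(num) − v_2(den) = 1; compare against these criteria.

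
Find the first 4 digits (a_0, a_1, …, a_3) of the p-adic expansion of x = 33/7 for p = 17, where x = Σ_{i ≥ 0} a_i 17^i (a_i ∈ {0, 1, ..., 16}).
(a_0, …, a_3) = (12, 2, 12, 9)

v_17(33/7) = 0 (numerator and denominator both coprime to 17), so x ∈ ℤ_17^×. Compute digits iteratively via a_i = x_i mod 17, x_{i+1} = (x_i − a_i)/17, with x_0 = x:
  x_0 = 33/7;  a_0 = 12;  x_1 = (x_0 − 12)/17 = -3/7
  x_1 = -3/7;  a_1 = 2;  x_2 = (x_1 − 2)/17 = -1/7
  x_2 = -1/7;  a_2 = 12;  x_3 = (x_2 − 12)/17 = -5/7
  x_3 = -5/7;  a_3 = 9;  x_4 = (x_3 − 9)/17 = -4/7
Digits: (12, 2, 12, 9).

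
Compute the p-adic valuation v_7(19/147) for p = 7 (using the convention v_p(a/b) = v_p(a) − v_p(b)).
v_7(19/147) = -2

Factor powers of 7 from the numerator and denominator of the reduced fraction: 19 = 7^0 · 19 and 147 = 7^2 · 3. Apply v_p(a/b) = v_p(a) − v_p(b): v_7(19/147) = 0 − 2 = -2.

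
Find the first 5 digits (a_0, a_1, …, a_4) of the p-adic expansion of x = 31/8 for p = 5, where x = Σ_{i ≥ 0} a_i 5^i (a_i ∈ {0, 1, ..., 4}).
(a_0, …, a_4) = (2, 1, 3, 0, 3)

v_5(31/8) = 0 (numerator and denominator both coprime to 5), so x ∈ ℤ_5^×. Compute digits iteratively via a_i = x_i mod 5, x_{i+1} = (x_i − a_i)/5, with x_0 = x:
  x_0 = 31/8;  a_0 = 2;  x_1 = (x_0 − 2)/5 = 3/8
  x_1 = 3/8;  a_1 = 1;  x_2 = (x_1 − 1)/5 = -1/8
  x_2 = -1/8;  a_2 = 3;  x_3 = (x_2 − 3)/5 = -5/8
  x_3 = -5/8;  a_3 = 0;  x_4 = (x_3 − 0)/5 = -1/8
  x_4 = -1/8;  a_4 = 3;  x_5 = (x_4 − 3)/5 = -5/8
Digits: (2, 1, 3, 0, 3).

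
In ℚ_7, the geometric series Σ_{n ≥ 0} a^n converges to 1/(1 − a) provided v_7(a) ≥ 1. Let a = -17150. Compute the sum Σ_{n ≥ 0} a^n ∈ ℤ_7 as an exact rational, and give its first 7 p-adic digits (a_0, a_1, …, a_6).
Σ a^n = 1/(1 − a) = 1/17151;  first 7 digits = (1, 0, 0, 6, 6, 5, 0)

v_7(a) = 3 ≥ 1, so the series converges in ℤ_7 to 1/(1 − a) = 1/(1 − (-17150)) = 1/17151. Expand this rational in ℤ_7: compute digits iteratively via d_i = x_i mod 7, x_{i+1} = (x_i − d_i)/7. The first 7 digits are (1, 0, 0, 6, 6, 5, 0).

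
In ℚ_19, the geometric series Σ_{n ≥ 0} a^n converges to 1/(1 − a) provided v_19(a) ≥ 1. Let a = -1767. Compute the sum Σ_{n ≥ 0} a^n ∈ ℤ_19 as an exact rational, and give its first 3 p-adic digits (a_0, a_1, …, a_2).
Σ a^n = 1/(1 − a) = 1/1768;  first 3 digits = (1, 2, 18)

v_19(a) = 1 ≥ 1, so the series converges in ℤ_19 to 1/(1 − a) = 1/(1 − (-1767)) = 1/1768. Expand this rational in ℤ_19: compute digits iteratively via d_i = x_i mod 19, x_{i+1} = (x_i − d_i)/19. The first 3 digits are (1, 2, 18).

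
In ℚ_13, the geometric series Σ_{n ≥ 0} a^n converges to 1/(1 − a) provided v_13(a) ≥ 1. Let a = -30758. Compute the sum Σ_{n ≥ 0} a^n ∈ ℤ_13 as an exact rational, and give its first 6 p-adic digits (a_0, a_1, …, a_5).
Σ a^n = 1/(1 − a) = 1/30759;  first 6 digits = (1, 0, 0, 12, 11, 12)

v_13(a) = 3 ≥ 1, so the series converges in ℤ_13 to 1/(1 − a) = 1/(1 − (-30758)) = 1/30759. Expand this rational in ℤ_13: compute digits iteratively via d_i = x_i mod 13, x_{i+1} = (x_i − d_i)/13. The first 6 digits are (1, 0, 0, 12, 11, 12).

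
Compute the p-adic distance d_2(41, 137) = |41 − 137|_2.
d_2(41, 137) = 1/32

Step 1 — x − y = 41 − 137 = -96. Step 2 — v_2(-96) = 5 (factor: -96 = −(2^5 · 3); the sign does not affect v_p). Step 3 — |x − y|_2 = 2^{-5} = 1/32.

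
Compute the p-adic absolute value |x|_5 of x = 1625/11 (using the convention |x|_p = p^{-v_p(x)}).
|1625/11|_5 = 1/125

Step 1 — compute v_5(x) by factoring powers of 5 out of the numerator and denominator: v_5(1625/11) = 3. Step 2 — apply |x|_p = p^{-v_p(x)} = 5^{-3} = 1/125.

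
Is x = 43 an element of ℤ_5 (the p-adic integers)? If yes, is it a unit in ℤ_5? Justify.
x ∈ ℤ_5^× (unit); v_5(x) = 0

ℤ_5 = {x ∈ ℚ_5 : v_5(x) ≥ 0} and ℤ_5^× = {x ∈ ℤ_5 : v_5(x) = 0}. Here v_5(43) = v_5(num) − v_5(den) = 0; compare against these criteria.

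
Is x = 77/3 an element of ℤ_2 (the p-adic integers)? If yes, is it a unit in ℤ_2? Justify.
x ∈ ℤ_2^× (unit); v_2(x) = 0

ℤ_2 = {x ∈ ℚ_2 : v_2(x) ≥ 0} and ℤ_2^× = {x ∈ ℤ_2 : v_2(x) = 0}. Here v_2(77/3) = v_2(num) − v_2(den) = 0; compare against these criteria.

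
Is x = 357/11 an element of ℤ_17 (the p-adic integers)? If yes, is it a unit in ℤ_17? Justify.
x ∈ ℤ_17 but not a unit; v_17(x) = 1 > 0

ℤ_17 = {x ∈ ℚ_17 : v_17(x) ≥ 0} and ℤ_17^× = {x ∈ ℤ_17 : v_17(x) = 0}. Here v_17(357/11) = v_17(num) − v_17(den) = 1; compare against these criteria.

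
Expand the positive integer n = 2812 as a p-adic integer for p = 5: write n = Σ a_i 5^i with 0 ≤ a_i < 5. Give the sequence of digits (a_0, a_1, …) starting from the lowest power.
(a_0, a_1, …) = (2, 2, 2, 2, 4)

Repeated division by 5 gives the digits low-to-high: 2812 = 2 + 2·5^1 + 2·5^2 + 2·5^3 + 4·5^4. Digit sequence: (2, 2, 2, 2, 4).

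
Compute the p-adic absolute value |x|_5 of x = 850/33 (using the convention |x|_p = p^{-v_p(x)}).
|850/33|_5 = 1/25

Step 1 — compute v_5(x) by factoring powers of 5 out of the numerator and denominator: v_5(850/33) = 2. Step 2 — apply |x|_p = p^{-v_p(x)} = 5^{-2} = 1/25.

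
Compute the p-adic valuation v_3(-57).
v_3(-57) = 1

v_3(n) is the largest exponent k such that 3^k divides n. Factor out: -57 = -3^1 · 19. (Sign doesn't affect v_p.) So v_3(-57) = 1.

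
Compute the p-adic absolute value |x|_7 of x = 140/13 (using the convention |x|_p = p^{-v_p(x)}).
|140/13|_7 = 1/7

Step 1 — compute v_7(x) by factoring powers of 7 out of the numerator and denominator: v_7(140/13) = 1. Step 2 — apply |x|_p = p^{-v_p(x)} = 7^{-1} = 1/7.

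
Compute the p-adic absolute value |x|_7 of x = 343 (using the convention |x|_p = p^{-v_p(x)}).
|343|_7 = 1/343

Step 1 — compute v_7(x) by factoring powers of 7 out of the numerator and denominator: v_7(343) = 3. Step 2 — apply |x|_p = p^{-v_p(x)} = 7^{-3} = 1/343.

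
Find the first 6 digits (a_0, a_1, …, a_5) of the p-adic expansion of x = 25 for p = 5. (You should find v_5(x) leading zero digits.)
(a_0, …, a_5) = (0, 0, 1, 0, 0, 0)

v_5(25) = 2, so a_0 = ... = a_1 = 0. Factor out: x = 5^2 · u with u = 1 a unit in ℤ_5. Expand u iteratively via a_{v+i} = u_i mod 5, u_{i+1} = (u_i − a_{v+i})/5:
  u_0 = 1;  a_2 = 1;  u_1 = (u_0 − 1)/5 = 0
  u_1 = 0;  a_3 = 0;  u_2 = (u_1 − 0)/5 = 0
  u_2 = 0;  a_4 = 0;  u_3 = (u_2 − 0)/5 = 0
  u_3 = 0;  a_5 = 0;  u_4 = (u_3 − 0)/5 = 0
Digits: (0, 0, 1, 0, 0, 0).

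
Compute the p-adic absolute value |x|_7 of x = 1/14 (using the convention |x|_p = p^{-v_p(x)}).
|1/14|_7 = 7

Step 1 — compute v_7(x) by factoring powers of 7 out of the numerator and denominator: v_7(1/14) = -1. Step 2 — apply |x|_p = p^{-v_p(x)} = 7^{1} = 7.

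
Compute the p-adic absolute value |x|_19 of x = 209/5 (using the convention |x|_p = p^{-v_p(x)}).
|209/5|_19 = 1/19

Step 1 — compute v_19(x) by factoring powers of 19 out of the numerator and denominator: v_19(209/5) = 1. Step 2 — apply |x|_p = p^{-v_p(x)} = 19^{-1} = 1/19.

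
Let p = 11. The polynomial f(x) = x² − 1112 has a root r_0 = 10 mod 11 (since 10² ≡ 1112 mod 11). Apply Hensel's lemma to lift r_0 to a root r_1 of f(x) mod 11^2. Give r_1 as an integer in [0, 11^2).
r_1 = 109 (mod 121)

Hensel's recurrence: r_{i+1} = r_i − f(r_i)·(f′(r_i))^{-1} mod 11^{i+2}, with f′(x) = 2x. Iterate:
  r_0 = 10 (mod 11)
  r_1 = 109 (mod 121)
Final: r_1 = 109, and one checks f(r_1) ≡ 0 mod 11^2.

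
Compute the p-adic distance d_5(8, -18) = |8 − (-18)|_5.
d_5(8, -18) = 1

Step 1 — x − y = 8 − (-18) = 26. Step 2 — v_5(26) = 0 (factor: 26 = (5^0 · 26); the sign does not affect v_p). Step 3 — |x − y|_5 = 5^{0} = 1.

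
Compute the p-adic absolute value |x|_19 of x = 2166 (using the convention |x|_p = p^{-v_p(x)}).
|2166|_19 = 1/361

Step 1 — compute v_19(x) by factoring powers of 19 out of the numerator and denominator: v_19(2166) = 2. Step 2 — apply |x|_p = p^{-v_p(x)} = 19^{-2} = 1/361.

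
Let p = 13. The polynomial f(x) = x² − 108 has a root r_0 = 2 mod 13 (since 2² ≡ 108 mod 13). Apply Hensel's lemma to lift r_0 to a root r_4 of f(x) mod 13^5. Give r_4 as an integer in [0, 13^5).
r_4 = 59178 (mod 371293)

Hensel's recurrence: r_{i+1} = r_i − f(r_i)·(f′(r_i))^{-1} mod 13^{i+2}, with f′(x) = 2x. Iterate:
  r_0 = 2 (mod 13)
  r_1 = 28 (mod 169)
  r_2 = 2056 (mod 2197)
  r_3 = 2056 (mod 28561)
  r_4 = 59178 (mod 371293)
Final: r_4 = 59178, and one checks f(r_4) ≡ 0 mod 13^5.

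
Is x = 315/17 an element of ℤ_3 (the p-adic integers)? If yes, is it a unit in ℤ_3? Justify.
x ∈ ℤ_3 but not a unit; v_3(x) = 2 > 0

ℤ_3 = {x ∈ ℚ_3 : v_3(x) ≥ 0} and ℤ_3^× = {x ∈ ℤ_3 : v_3(x) = 0}. Here v_3(315/17) = v_3(num) − v_3(den) = 2; compare against these criteria.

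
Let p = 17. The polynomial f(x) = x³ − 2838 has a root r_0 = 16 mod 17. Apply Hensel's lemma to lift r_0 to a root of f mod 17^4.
r_3 = 71654 (mod 83521)

Hensel: r_{i+1} = r_i − f(r_i)/f′(r_i) mod 17^{i+2}, where f′(x) = 3x². Iterate:
  r_0 = 16 (mod 17)
  r_1 = 271 (mod 289)
  r_2 = 2872 (mod 4913)
  r_3 = 71654 (mod 83521)
Final: r = 71654 with f(r) ≡ 0 mod 17^4.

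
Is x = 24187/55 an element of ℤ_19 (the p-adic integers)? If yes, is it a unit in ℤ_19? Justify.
x ∈ ℤ_19 but not a unit; v_19(x) = 2 > 0

ℤ_19 = {x ∈ ℚ_19 : v_19(x) ≥ 0} and ℤ_19^× = {x ∈ ℤ_19 : v_19(x) = 0}. Here v_19(24187/55) = v_19(num) − v_19(den) = 2; compare against these criteria.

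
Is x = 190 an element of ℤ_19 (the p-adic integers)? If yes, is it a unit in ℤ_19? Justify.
x ∈ ℤ_19 but not a unit; v_19(x) = 1 > 0

ℤ_19 = {x ∈ ℚ_19 : v_19(x) ≥ 0} and ℤ_19^× = {x ∈ ℤ_19 : v_19(x) = 0}. Here v_19(190) = v_19(num) − v_19(den) = 1; compare against these criteria.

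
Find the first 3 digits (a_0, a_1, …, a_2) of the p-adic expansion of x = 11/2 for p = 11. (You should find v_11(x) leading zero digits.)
(a_0, …, a_2) = (0, 6, 5)

v_11(11/2) = 1, so a_0 = ... = a_0 = 0. Factor out: x = 11^1 · u with u = 1/2 a unit in ℤ_11. Expand u iteratively via a_{v+i} = u_i mod 11, u_{i+1} = (u_i − a_{v+i})/11:
  u_0 = 1/2;  a_1 = 6;  u_1 = (u_0 − 6)/11 = -1/2
  u_1 = -1/2;  a_2 = 5;  u_2 = (u_1 − 5)/11 = -1/2
Digits: (0, 6, 5).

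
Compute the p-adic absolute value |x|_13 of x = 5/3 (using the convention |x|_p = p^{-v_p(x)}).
|5/3|_13 = 1

Step 1 — compute v_13(x) by factoring powers of 13 out of the numerator and denominator: v_13(5/3) = 0. Step 2 — apply |x|_p = p^{-v_p(x)} = 13^{0} = 1.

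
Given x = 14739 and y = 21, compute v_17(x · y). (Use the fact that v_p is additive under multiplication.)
v_17(309519) = 3

v_p(x) = 3 (factor: 14739 = 17^3 · 3); v_p(y) = 0 (factor: 21 = 17^0 · 21). Additivity: v_p(xy) = v_p(x) + v_p(y) = 3 + 0 = 3. (Direct check: xy = 309519 = 17^3 · (63).)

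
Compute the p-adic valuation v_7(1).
v_7(1) = 0

v_7(n) is the largest exponent k such that 7^k divides n. Factor out: 1 = 7^0 · 1. (Sign doesn't affect v_p.) So v_7(1) = 0.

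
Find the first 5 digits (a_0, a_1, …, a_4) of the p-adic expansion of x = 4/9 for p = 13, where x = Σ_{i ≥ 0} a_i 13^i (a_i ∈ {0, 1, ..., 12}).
(a_0, …, a_4) = (12, 2, 7, 11, 2)

v_13(4/9) = 0 (numerator and denominator both coprime to 13), so x ∈ ℤ_13^×. Compute digits iteratively via a_i = x_i mod 13, x_{i+1} = (x_i − a_i)/13, with x_0 = x:
  x_0 = 4/9;  a_0 = 12;  x_1 = (x_0 − 12)/13 = -8/9
  x_1 = -8/9;  a_1 = 2;  x_2 = (x_1 − 2)/13 = -2/9
  x_2 = -2/9;  a_2 = 7;  x_3 = (x_2 − 7)/13 = -5/9
  x_3 = -5/9;  a_3 = 11;  x_4 = (x_3 − 11)/13 = -8/9
  x_4 = -8/9;  a_4 = 2;  x_5 = (x_4 − 2)/13 = -2/9
Digits: (12, 2, 7, 11, 2).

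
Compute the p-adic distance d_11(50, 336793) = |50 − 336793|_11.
d_11(50, 336793) = 1/14641

Step 1 — x − y = 50 − 336793 = -336743. Step 2 — v_11(-336743) = 4 (factor: -336743 = −(11^4 · 23); the sign does not affect v_p). Step 3 — |x − y|_11 = 11^{-4} = 1/14641.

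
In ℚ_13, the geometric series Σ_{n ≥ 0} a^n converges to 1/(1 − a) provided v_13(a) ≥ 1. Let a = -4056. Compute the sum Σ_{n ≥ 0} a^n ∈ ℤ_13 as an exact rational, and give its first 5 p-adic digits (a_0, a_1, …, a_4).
Σ a^n = 1/(1 − a) = 1/4057;  first 5 digits = (1, 0, 2, 11, 3)

v_13(a) = 2 ≥ 1, so the series converges in ℤ_13 to 1/(1 − a) = 1/(1 − (-4056)) = 1/4057. Expand this rational in ℤ_13: compute digits iteratively via d_i = x_i mod 13, x_{i+1} = (x_i − d_i)/13. The first 5 digits are (1, 0, 2, 11, 3).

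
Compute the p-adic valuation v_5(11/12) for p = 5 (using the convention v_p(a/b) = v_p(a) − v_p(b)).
v_5(11/12) = 0

Factor powers of 5 from the numerator and denominator of the reduced fraction: 11 = 5^0 · 11 and 12 = 5^0 · 12. Apply v_p(a/b) = v_p(a) − v_p(b): v_5(11/12) = 0 − 0 = 0.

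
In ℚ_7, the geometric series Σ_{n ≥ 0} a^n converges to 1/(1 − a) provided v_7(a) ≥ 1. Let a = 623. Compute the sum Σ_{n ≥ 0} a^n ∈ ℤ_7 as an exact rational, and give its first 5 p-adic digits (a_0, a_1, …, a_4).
Σ a^n = 1/(1 − a) = -1/622;  first 5 digits = (1, 5, 2, 5, 3)

v_7(a) = 1 ≥ 1, so the series converges in ℤ_7 to 1/(1 − a) = 1/(1 − 623) = -1/622. Expand this rational in ℤ_7: compute digits iteratively via d_i = x_i mod 7, x_{i+1} = (x_i − d_i)/7. The first 5 digits are (1, 5, 2, 5, 3).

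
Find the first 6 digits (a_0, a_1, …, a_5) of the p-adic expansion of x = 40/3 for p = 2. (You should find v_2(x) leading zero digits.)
(a_0, …, a_5) = (0, 0, 0, 1, 1, 1)

v_2(40/3) = 3, so a_0 = ... = a_2 = 0. Factor out: x = 2^3 · u with u = 5/3 a unit in ℤ_2. Expand u iteratively via a_{v+i} = u_i mod 2, u_{i+1} = (u_i − a_{v+i})/2:
  u_0 = 5/3;  a_3 = 1;  u_1 = (u_0 − 1)/2 = 1/3
  u_1 = 1/3;  a_4 = 1;  u_2 = (u_1 − 1)/2 = -1/3
  u_2 = -1/3;  a_5 = 1;  u_3 = (u_2 − 1)/2 = -2/3
Digits: (0, 0, 0, 1, 1, 1).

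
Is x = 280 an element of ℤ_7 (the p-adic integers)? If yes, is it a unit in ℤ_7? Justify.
x ∈ ℤ_7 but not a unit; v_7(x) = 1 > 0

ℤ_7 = {x ∈ ℚ_7 : v_7(x) ≥ 0} and ℤ_7^× = {x ∈ ℤ_7 : v_7(x) = 0}. Here v_7(280) = v_7(num) − v_7(den) = 1; compare against these criteria.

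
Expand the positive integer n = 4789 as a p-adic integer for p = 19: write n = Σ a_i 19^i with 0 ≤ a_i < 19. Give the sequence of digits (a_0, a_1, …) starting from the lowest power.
(a_0, a_1, …) = (1, 5, 13)

Repeated division by 19 gives the digits low-to-high: 4789 = 1 + 5·19^1 + 13·19^2. Digit sequence: (1, 5, 13).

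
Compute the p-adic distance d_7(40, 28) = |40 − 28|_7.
d_7(40, 28) = 1

Step 1 — x − y = 40 − 28 = 12. Step 2 — v_7(12) = 0 (factor: 12 = (7^0 · 12); the sign does not affect v_p). Step 3 — |x − y|_7 = 7^{0} = 1.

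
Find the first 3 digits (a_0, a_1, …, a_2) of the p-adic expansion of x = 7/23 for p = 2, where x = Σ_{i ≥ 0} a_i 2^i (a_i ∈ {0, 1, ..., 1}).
(a_0, …, a_2) = (1, 0, 0)

v_2(7/23) = 0 (numerator and denominator both coprime to 2), so x ∈ ℤ_2^×. Compute digits iteratively via a_i = x_i mod 2, x_{i+1} = (x_i − a_i)/2, with x_0 = x:
  x_0 = 7/23;  a_0 = 1;  x_1 = (x_0 − 1)/2 = -8/23
  x_1 = -8/23;  a_1 = 0;  x_2 = (x_1 − 0)/2 = -4/23
  x_2 = -4/23;  a_2 = 0;  x_3 = (x_2 − 0)/2 = -2/23
Digits: (1, 0, 0).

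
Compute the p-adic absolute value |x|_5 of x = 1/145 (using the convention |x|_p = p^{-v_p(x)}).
|1/145|_5 = 5

Step 1 — compute v_5(x) by factoring powers of 5 out of the numerator and denominator: v_5(1/145) = -1. Step 2 — apply |x|_p = p^{-v_p(x)} = 5^{1} = 5.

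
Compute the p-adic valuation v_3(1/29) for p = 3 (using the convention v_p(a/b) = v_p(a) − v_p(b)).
v_3(1/29) = 0

Factor powers of 3 from the numerator and denominator of the reduced fraction: 1 = 3^0 · 1 and 29 = 3^0 · 29. Apply v_p(a/b) = v_p(a) − v_p(b): v_3(1/29) = 0 − 0 = 0.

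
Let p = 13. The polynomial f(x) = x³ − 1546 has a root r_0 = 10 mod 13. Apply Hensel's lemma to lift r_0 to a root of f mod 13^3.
r_2 = 387 (mod 2197)

Hensel: r_{i+1} = r_i − f(r_i)/f′(r_i) mod 13^{i+2}, where f′(x) = 3x². Iterate:
  r_0 = 10 (mod 13)
  r_1 = 49 (mod 169)
  r_2 = 387 (mod 2197)
Final: r = 387 with f(r) ≡ 0 mod 13^3.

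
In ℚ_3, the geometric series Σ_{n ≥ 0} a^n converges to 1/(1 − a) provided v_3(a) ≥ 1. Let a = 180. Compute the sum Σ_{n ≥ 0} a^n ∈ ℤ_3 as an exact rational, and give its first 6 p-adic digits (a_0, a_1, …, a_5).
Σ a^n = 1/(1 − a) = -1/179;  first 6 digits = (1, 0, 2, 0, 0, 2)

v_3(a) = 2 ≥ 1, so the series converges in ℤ_3 to 1/(1 − a) = 1/(1 − 180) = -1/179. Expand this rational in ℤ_3: compute digits iteratively via d_i = x_i mod 3, x_{i+1} = (x_i − d_i)/3. The first 6 digits are (1, 0, 2, 0, 0, 2).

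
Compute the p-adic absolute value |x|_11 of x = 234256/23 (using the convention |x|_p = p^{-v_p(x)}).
|234256/23|_11 = 1/14641

Step 1 — compute v_11(x) by factoring powers of 11 out of the numerator and denominator: v_11(234256/23) = 4. Step 2 — apply |x|_p = p^{-v_p(x)} = 11^{-4} = 1/14641.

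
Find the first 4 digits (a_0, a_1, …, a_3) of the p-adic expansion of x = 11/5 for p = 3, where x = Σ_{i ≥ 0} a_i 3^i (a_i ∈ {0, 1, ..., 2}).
(a_0, …, a_3) = (1, 1, 1, 2)

v_3(11/5) = 0 (numerator and denominator both coprime to 3), so x ∈ ℤ_3^×. Compute digits iteratively via a_i = x_i mod 3, x_{i+1} = (x_i − a_i)/3, with x_0 = x:
  x_0 = 11/5;  a_0 = 1;  x_1 = (x_0 − 1)/3 = 2/5
  x_1 = 2/5;  a_1 = 1;  x_2 = (x_1 − 1)/3 = -1/5
  x_2 = -1/5;  a_2 = 1;  x_3 = (x_2 − 1)/3 = -2/5
  x_3 = -2/5;  a_3 = 2;  x_4 = (x_3 − 2)/3 = -4/5
Digits: (1, 1, 1, 2).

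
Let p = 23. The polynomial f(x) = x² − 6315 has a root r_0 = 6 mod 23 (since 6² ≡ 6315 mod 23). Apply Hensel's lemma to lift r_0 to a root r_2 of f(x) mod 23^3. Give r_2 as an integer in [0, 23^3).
r_2 = 1984 (mod 12167)

Hensel's recurrence: r_{i+1} = r_i − f(r_i)·(f′(r_i))^{-1} mod 23^{i+2}, with f′(x) = 2x. Iterate:
  r_0 = 6 (mod 23)
  r_1 = 397 (mod 529)
  r_2 = 1984 (mod 12167)
Final: r_2 = 1984, and one checks f(r_2) ≡ 0 mod 23^3.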